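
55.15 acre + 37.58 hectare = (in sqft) 6.447e+06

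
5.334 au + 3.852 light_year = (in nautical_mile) 1.968e+13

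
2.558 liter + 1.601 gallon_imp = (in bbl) 0.06187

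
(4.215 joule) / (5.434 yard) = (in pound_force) 0.1907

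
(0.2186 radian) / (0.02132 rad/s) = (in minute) 0.1709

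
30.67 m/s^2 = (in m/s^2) 30.67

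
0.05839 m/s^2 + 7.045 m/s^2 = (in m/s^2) 7.103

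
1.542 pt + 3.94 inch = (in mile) 6.252e-05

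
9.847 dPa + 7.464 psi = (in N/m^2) 5.146e+04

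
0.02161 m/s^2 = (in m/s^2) 0.02161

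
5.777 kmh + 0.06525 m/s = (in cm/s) 167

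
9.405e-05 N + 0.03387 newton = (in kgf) 0.003463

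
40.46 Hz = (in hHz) 0.4046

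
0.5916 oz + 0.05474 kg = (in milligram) 7.151e+04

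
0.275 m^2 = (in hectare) 2.75e-05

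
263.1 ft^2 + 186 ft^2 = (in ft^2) 449.1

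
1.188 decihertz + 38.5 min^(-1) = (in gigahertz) 7.605e-10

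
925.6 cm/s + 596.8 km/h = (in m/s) 175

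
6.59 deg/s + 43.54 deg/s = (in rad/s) 0.8749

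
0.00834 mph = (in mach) 1.095e-05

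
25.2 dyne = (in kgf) 2.57e-05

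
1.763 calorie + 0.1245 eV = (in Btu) 0.006991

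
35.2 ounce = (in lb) 2.2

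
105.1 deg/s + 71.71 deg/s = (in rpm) 29.47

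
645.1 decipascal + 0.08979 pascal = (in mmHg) 0.4845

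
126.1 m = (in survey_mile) 0.07835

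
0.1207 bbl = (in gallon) 5.069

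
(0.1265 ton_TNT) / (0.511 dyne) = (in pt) 2.936e+17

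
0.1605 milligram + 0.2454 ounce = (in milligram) 6957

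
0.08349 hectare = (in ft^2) 8987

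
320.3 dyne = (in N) 0.003203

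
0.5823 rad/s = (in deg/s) 33.36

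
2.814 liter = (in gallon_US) 0.7434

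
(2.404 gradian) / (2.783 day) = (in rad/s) 1.57e-07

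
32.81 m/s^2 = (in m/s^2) 32.81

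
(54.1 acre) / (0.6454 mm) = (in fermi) 3.392e+23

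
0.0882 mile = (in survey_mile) 0.0882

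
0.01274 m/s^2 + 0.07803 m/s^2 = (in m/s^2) 0.09077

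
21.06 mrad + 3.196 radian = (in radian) 3.217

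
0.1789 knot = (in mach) 0.0002703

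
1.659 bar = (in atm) 1.637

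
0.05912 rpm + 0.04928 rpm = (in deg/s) 0.6504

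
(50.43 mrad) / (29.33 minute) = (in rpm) 0.0002737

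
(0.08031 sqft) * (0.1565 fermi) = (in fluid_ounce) 3.948e-14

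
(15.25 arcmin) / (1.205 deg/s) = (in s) 0.2109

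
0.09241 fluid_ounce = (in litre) 0.002733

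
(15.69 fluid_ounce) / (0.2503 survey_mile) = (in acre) 2.846e-10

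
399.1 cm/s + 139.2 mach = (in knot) 9.214e+04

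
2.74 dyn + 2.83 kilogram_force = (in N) 27.75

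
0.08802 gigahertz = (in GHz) 0.08802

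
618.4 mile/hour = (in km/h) 995.2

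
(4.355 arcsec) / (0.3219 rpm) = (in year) 1.986e-11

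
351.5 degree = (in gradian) 390.6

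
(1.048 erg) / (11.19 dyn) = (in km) 9.366e-07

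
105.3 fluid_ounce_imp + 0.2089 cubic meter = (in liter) 211.9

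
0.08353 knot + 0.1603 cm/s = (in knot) 0.08665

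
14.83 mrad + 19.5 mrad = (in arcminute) 118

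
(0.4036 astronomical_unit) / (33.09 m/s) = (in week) 3017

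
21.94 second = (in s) 21.94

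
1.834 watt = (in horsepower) 0.002459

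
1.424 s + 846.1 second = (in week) 0.001401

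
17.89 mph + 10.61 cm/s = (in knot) 15.75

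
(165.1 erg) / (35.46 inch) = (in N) 1.833e-05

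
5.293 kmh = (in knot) 2.858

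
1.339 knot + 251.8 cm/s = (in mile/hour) 7.173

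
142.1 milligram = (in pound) 0.0003133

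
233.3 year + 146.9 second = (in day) 8.515e+04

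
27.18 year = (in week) 1417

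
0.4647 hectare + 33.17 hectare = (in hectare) 33.63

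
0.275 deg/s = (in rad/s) 0.0048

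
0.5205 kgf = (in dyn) 5.104e+05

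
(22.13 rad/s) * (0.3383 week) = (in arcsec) 9.339e+11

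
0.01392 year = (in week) 0.7258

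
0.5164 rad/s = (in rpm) 4.931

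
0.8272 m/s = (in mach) 0.002429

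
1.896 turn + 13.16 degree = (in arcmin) 4.174e+04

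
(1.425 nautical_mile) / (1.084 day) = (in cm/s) 2.818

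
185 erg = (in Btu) 1.753e-08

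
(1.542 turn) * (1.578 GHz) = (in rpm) 1.46e+11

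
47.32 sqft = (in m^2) 4.396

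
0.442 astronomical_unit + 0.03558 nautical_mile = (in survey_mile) 4.109e+07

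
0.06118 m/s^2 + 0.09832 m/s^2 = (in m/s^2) 0.1595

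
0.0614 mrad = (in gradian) 0.003909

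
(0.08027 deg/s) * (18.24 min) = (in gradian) 97.61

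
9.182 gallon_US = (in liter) 34.76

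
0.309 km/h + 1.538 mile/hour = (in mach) 0.002271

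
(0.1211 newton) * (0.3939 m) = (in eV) 2.977e+17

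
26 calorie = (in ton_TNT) 2.6e-08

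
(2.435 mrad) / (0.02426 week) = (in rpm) 1.585e-06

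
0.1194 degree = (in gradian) 0.1327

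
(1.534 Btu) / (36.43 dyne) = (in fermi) 4.443e+21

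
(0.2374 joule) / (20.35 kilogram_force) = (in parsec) 3.855e-20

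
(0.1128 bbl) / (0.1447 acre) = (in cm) 0.003063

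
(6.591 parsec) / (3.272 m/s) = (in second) 6.216e+16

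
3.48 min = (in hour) 0.058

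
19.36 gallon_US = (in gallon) 19.36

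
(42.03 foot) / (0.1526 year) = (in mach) 7.818e-09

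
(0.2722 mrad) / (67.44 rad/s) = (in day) 4.672e-11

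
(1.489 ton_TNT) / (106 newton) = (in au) 0.0003929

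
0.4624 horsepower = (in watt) 344.8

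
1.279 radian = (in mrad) 1279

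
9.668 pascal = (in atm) 9.542e-05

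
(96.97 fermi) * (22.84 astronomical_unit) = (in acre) 8.187e-05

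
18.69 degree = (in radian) 0.3262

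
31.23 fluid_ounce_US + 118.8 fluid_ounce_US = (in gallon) 1.172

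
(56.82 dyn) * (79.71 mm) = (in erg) 452.9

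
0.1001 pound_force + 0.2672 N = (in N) 0.7125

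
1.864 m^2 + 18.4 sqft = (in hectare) 0.0003573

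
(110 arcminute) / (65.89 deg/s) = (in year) 8.823e-10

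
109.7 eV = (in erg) 1.758e-10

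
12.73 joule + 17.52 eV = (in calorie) 3.043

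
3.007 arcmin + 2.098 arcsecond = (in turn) 0.0001408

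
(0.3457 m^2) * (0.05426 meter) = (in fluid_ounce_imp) 660.2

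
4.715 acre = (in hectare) 1.908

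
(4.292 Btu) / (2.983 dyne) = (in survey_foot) 4.98e+08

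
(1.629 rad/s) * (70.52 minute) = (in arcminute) 2.37e+07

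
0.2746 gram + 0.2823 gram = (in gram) 0.5569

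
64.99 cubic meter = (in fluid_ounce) 2.198e+06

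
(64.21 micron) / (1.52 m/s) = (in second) 4.224e-05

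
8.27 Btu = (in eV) 5.446e+22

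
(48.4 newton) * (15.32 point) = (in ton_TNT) 6.252e-11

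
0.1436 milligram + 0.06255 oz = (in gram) 1.773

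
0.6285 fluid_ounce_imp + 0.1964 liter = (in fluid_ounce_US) 7.245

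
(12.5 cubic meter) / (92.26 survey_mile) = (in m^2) 8.419e-05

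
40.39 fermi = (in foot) 1.325e-13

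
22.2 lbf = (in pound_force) 22.2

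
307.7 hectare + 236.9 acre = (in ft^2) 4.344e+07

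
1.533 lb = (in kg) 0.6954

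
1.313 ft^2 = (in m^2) 0.122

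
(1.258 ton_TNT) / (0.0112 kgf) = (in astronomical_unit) 0.3203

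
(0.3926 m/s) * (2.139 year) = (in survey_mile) 1.646e+04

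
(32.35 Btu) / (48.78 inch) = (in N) 2.755e+04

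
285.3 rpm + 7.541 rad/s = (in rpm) 357.3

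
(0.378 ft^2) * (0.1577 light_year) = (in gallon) 1.384e+16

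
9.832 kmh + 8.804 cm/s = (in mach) 0.008279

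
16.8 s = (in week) 2.778e-05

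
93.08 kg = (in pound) 205.2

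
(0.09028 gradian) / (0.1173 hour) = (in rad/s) 3.358e-06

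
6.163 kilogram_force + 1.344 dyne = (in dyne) 6.044e+06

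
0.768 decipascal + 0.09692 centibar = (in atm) 0.0009573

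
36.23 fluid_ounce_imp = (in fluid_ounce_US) 34.81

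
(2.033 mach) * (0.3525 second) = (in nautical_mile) 0.1318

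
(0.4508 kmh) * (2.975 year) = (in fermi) 1.175e+22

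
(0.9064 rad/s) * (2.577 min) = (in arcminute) 4.818e+05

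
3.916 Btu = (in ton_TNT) 9.875e-07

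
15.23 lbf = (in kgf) 6.908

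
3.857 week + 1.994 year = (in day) 754.8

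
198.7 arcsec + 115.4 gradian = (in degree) 103.9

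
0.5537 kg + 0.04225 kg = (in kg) 0.5959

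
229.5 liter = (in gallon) 60.63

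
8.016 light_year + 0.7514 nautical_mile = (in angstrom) 7.584e+26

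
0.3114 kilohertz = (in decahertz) 31.14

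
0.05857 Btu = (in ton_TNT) 1.477e-08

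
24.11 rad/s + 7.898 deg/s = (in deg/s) 1389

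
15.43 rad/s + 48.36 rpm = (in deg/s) 1174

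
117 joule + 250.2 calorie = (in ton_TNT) 2.782e-07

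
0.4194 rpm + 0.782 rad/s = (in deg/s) 47.32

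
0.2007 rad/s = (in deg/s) 11.5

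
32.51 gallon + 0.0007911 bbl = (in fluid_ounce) 4166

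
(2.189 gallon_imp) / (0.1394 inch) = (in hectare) 0.0002811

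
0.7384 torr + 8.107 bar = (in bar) 8.108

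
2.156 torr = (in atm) 0.002837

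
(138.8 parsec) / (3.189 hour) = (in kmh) 1.343e+15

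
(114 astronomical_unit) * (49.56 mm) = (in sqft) 9.098e+12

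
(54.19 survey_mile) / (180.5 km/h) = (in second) 1739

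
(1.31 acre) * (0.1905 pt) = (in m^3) 0.3563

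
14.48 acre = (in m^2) 5.86e+04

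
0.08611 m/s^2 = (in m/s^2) 0.08611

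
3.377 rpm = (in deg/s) 20.26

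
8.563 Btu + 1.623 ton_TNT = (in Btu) 6.436e+06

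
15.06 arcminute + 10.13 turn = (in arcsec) 1.313e+07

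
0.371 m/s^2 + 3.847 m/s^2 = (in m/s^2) 4.218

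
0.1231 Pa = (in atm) 1.215e-06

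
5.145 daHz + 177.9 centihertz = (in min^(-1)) 3194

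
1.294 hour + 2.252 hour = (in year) 0.0004048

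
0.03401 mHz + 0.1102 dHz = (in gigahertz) 1.105e-11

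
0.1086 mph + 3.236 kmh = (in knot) 1.842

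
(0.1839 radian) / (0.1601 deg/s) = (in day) 0.0007617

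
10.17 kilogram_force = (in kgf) 10.17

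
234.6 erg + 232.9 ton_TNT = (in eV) 6.082e+30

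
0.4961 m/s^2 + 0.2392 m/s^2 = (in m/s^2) 0.7353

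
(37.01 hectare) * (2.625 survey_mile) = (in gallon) 4.13e+11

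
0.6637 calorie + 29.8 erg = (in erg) 2.777e+07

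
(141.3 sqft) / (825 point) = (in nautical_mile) 0.02435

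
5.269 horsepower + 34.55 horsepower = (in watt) 2.969e+04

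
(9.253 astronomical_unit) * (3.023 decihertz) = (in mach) 1.229e+09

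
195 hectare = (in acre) 481.9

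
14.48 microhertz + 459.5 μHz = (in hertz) 0.000474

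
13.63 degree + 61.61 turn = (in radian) 387.3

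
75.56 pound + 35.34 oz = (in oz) 1244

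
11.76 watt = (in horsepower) 0.01577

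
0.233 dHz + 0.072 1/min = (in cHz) 2.45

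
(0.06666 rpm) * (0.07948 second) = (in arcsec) 114.4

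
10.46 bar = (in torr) 7846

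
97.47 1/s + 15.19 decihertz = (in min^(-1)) 5939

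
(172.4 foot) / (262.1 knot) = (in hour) 0.0001083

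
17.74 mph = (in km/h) 28.55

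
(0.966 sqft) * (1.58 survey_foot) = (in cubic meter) 0.04322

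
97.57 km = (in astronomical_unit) 6.522e-07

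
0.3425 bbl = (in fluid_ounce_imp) 1916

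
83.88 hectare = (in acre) 207.3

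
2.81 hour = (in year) 0.0003208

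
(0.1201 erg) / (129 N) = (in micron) 9.31e-05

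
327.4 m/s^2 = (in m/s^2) 327.4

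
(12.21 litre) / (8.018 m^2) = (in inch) 0.05995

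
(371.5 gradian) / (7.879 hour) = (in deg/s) 0.01179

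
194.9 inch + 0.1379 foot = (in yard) 5.46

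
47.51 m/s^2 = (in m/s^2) 47.51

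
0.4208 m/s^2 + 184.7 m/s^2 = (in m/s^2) 185.1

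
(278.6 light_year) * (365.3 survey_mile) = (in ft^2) 1.668e+25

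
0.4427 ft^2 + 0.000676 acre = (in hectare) 0.0002777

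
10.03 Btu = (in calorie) 2529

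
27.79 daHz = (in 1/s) 277.9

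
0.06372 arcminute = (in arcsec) 3.823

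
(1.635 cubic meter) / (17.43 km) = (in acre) 2.318e-08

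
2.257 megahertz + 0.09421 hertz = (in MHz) 2.257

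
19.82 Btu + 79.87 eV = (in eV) 1.305e+23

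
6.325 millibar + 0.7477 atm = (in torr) 573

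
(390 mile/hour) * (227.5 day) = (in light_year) 3.622e-07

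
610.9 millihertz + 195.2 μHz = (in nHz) 6.111e+08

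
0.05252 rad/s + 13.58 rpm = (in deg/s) 84.49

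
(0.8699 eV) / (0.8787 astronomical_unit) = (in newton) 1.06e-30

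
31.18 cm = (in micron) 3.118e+05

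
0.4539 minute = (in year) 8.636e-07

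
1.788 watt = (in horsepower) 0.002398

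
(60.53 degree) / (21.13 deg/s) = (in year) 9.084e-08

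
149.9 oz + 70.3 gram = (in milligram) 4.32e+06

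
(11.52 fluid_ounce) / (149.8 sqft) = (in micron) 24.48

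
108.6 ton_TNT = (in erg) 4.544e+18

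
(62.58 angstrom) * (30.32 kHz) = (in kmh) 0.0006831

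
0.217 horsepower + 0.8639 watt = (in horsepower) 0.2182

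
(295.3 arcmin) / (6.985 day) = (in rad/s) 1.423e-07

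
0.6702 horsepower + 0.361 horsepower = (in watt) 769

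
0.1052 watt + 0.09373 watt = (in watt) 0.1989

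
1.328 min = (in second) 79.68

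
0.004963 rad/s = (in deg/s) 0.2844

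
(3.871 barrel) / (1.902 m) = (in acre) 7.996e-05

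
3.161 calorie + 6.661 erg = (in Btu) 0.01254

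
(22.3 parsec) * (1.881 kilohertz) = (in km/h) 4.66e+21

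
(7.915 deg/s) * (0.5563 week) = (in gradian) 2.959e+06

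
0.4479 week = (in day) 3.135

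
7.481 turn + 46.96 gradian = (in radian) 47.74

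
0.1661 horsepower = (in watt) 123.9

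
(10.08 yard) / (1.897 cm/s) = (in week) 0.0008034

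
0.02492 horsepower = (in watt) 18.58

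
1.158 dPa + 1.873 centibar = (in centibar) 1.873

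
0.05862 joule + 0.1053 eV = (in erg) 5.862e+05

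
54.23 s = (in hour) 0.01506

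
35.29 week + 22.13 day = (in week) 38.45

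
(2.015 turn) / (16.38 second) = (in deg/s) 44.29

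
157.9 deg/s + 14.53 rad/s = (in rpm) 165.1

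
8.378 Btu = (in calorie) 2113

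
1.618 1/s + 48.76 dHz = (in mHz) 6494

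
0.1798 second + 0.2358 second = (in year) 1.318e-08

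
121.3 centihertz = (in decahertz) 0.1213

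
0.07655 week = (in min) 771.6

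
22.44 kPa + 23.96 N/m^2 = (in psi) 3.258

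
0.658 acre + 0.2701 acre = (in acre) 0.9281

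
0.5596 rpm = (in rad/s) 0.0586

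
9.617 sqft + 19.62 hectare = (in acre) 48.48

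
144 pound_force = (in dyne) 6.405e+07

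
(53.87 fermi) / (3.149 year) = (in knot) 1.054e-21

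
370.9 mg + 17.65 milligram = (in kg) 0.0003885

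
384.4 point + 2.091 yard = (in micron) 2.048e+06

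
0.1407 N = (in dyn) 1.407e+04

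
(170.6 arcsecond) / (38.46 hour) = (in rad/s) 5.974e-09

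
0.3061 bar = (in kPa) 30.61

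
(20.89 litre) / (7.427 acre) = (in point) 0.00197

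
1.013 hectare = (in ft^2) 1.09e+05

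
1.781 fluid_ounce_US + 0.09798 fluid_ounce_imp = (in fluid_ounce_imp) 1.952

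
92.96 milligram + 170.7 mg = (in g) 0.2637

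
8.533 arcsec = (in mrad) 0.04137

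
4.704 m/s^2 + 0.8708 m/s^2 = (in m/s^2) 5.575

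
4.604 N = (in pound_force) 1.035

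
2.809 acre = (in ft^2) 1.224e+05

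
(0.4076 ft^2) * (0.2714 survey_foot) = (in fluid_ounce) 105.9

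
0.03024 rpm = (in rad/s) 0.003167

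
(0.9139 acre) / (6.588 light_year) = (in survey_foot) 1.947e-13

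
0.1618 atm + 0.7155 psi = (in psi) 3.093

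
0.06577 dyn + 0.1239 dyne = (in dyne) 0.1897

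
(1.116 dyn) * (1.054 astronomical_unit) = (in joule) 1.76e+06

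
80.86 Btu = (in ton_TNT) 2.039e-05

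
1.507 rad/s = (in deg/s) 86.34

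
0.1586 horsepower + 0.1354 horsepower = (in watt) 219.2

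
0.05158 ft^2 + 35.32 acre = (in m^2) 1.429e+05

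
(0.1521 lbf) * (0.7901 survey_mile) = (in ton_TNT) 2.056e-07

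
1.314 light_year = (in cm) 1.243e+18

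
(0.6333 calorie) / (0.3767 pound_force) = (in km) 0.001581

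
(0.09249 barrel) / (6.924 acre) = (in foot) 1.722e-06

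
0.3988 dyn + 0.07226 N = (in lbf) 0.01625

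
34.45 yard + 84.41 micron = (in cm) 3150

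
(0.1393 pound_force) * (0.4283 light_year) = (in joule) 2.511e+15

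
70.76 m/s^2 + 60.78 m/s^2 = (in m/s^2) 131.5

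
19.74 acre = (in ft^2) 8.599e+05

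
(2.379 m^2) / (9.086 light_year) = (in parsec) 8.969e-34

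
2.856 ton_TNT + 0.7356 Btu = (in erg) 1.195e+17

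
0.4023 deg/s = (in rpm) 0.06705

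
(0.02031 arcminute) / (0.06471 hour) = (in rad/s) 2.536e-08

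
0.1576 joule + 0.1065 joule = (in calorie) 0.06312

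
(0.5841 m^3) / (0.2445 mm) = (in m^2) 2389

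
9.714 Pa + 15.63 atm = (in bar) 15.84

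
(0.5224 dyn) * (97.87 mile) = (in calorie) 0.1967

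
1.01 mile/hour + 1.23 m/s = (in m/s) 1.682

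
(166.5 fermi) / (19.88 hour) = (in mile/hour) 5.204e-18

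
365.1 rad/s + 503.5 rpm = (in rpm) 3990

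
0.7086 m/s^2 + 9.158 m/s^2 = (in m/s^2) 9.867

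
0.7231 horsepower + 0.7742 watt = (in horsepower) 0.7241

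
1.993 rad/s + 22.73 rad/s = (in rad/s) 24.72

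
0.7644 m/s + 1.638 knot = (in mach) 0.00472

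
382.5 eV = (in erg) 6.128e-10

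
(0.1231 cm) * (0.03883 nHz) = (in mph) 1.069e-13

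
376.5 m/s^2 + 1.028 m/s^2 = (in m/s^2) 377.5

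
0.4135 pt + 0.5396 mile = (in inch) 3.419e+04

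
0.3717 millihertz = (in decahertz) 3.717e-05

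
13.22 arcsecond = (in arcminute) 0.2203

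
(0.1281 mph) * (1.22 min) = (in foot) 13.75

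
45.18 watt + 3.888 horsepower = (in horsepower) 3.949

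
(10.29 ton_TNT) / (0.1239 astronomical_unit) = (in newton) 2.323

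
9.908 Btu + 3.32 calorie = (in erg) 1.047e+11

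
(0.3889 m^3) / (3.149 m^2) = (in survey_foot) 0.4052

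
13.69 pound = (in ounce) 219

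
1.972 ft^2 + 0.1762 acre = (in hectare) 0.07132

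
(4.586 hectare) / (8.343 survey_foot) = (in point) 5.112e+07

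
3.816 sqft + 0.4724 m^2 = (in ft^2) 8.901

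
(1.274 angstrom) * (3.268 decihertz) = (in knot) 8.093e-11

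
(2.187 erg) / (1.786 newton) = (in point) 0.0003471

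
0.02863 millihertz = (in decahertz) 2.863e-06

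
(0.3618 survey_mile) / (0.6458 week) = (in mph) 0.003335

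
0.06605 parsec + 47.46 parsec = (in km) 1.467e+15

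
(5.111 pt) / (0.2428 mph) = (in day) 1.923e-07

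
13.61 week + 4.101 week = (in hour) 2975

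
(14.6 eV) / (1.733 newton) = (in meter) 1.35e-18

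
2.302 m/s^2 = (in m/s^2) 2.302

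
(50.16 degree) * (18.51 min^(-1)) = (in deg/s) 15.47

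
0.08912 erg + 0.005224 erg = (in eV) 5.888e+10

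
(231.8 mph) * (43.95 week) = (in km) 2.754e+06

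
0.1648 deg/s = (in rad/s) 0.002876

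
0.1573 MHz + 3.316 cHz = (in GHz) 0.0001573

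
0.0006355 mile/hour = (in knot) 0.0005522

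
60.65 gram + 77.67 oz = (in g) 2263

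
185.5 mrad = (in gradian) 11.81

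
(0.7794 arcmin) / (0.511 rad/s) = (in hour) 1.232e-07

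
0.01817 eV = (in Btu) 2.759e-24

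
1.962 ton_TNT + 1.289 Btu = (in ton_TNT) 1.962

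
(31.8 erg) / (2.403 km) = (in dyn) 0.0001323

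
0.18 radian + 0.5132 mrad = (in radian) 0.1805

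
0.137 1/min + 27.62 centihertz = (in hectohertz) 0.002785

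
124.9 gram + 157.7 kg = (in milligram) 1.578e+08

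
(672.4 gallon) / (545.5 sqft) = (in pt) 142.4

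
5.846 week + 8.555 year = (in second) 2.733e+08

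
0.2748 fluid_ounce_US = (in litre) 0.008127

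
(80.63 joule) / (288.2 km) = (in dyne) 27.98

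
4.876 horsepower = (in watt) 3636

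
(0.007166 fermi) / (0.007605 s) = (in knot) 1.832e-15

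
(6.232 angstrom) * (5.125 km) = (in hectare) 3.194e-10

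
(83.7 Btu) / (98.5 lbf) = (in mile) 0.1252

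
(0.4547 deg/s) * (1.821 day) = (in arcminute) 4.292e+06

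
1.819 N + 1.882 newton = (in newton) 3.701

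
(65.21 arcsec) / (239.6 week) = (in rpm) 2.083e-11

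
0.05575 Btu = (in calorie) 14.06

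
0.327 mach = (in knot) 216.4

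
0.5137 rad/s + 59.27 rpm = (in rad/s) 6.72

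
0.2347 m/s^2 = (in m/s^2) 0.2347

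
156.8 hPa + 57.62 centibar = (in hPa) 733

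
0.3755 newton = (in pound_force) 0.08442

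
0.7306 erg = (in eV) 4.56e+11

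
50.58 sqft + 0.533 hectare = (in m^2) 5335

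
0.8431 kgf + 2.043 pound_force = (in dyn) 1.736e+06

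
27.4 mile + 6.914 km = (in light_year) 5.392e-12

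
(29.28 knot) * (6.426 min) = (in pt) 1.646e+07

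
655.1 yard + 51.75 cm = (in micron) 5.995e+08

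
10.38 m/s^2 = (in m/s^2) 10.38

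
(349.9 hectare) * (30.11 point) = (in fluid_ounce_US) 1.257e+09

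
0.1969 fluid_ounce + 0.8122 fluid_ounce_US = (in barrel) 0.0001877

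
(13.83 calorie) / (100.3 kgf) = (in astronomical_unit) 3.932e-13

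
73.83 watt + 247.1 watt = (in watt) 320.9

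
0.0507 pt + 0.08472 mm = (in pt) 0.2909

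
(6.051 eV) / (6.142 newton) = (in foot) 5.179e-19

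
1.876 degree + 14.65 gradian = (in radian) 0.2629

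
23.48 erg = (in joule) 2.348e-06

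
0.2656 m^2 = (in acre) 6.563e-05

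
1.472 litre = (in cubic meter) 0.001472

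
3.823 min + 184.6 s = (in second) 414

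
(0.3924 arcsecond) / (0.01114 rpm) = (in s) 0.001631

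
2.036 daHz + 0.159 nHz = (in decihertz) 203.6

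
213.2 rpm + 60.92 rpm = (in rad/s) 28.71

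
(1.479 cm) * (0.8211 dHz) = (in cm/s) 0.1214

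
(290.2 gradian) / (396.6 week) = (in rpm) 1.815e-07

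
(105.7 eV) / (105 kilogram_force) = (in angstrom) 1.645e-10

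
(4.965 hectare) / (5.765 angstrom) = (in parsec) 0.002791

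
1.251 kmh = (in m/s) 0.3475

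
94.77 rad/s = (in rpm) 905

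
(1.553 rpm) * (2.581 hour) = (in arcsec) 3.117e+08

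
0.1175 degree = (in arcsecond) 423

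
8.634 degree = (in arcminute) 518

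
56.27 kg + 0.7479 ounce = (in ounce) 1986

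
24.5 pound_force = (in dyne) 1.09e+07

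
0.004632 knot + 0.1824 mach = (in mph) 138.9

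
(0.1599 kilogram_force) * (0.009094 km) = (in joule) 14.26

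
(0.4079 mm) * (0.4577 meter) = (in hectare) 1.867e-08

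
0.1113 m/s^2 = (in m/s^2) 0.1113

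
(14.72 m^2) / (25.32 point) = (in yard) 1802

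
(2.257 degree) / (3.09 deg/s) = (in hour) 0.0002029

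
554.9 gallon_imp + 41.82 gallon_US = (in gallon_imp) 589.7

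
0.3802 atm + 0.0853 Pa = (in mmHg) 289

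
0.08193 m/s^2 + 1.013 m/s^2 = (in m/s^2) 1.095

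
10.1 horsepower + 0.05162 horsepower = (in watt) 7570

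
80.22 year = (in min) 4.216e+07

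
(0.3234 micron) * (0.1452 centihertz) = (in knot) 9.128e-10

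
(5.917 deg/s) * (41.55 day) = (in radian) 3.707e+05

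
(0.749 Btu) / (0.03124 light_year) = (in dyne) 2.674e-07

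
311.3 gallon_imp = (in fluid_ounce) 4.785e+04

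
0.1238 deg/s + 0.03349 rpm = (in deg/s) 0.3247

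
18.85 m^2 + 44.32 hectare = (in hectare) 44.32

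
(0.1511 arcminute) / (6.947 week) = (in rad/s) 1.046e-11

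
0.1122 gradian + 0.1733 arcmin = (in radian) 0.001813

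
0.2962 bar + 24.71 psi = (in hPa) 2000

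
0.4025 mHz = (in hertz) 0.0004025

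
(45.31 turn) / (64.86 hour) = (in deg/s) 0.06986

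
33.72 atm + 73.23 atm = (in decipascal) 1.084e+08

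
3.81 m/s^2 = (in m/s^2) 3.81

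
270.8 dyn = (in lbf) 0.0006088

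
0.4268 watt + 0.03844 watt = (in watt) 0.4652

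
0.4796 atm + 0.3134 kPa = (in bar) 0.4891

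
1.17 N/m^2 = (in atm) 1.155e-05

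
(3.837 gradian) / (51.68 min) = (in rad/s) 1.944e-05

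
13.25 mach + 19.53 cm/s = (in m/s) 4512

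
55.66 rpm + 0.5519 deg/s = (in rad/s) 5.838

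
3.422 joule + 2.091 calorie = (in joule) 12.17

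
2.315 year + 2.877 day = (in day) 847.9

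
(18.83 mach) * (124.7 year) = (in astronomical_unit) 168.5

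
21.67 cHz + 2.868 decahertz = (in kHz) 0.0289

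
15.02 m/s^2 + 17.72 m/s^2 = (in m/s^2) 32.74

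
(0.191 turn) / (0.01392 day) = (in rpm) 0.009529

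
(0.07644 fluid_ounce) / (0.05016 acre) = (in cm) 1.114e-06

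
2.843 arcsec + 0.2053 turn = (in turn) 0.2053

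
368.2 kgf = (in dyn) 3.611e+08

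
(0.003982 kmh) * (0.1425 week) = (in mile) 0.05923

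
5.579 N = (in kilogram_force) 0.5689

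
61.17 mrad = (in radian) 0.06117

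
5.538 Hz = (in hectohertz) 0.05538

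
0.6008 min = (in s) 36.05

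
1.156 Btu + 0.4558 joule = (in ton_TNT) 2.916e-07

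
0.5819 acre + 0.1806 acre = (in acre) 0.7625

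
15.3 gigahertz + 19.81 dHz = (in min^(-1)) 9.18e+11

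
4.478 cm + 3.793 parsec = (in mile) 7.273e+13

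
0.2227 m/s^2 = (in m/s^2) 0.2227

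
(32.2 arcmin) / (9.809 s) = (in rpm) 0.009119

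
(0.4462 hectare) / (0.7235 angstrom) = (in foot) 2.023e+14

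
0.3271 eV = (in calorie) 1.253e-20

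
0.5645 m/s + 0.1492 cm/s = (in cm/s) 56.6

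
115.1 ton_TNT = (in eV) 3.006e+30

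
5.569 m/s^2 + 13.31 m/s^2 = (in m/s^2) 18.88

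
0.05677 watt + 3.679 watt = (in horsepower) 0.00501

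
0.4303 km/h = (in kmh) 0.4303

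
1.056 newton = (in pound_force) 0.2374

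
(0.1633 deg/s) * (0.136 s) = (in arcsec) 79.95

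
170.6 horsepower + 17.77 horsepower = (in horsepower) 188.4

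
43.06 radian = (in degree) 2467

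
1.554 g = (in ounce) 0.05482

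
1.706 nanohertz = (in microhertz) 0.001706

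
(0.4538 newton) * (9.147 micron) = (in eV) 2.591e+13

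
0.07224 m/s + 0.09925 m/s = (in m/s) 0.1715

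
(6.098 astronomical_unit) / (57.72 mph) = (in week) 5.846e+04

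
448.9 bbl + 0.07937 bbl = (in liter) 7.138e+04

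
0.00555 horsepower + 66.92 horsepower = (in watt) 4.991e+04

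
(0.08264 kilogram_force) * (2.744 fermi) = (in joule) 2.224e-15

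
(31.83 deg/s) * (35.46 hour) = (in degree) 4.063e+06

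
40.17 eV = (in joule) 6.436e-18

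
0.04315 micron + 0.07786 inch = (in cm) 0.1978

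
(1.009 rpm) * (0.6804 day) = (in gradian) 3.954e+05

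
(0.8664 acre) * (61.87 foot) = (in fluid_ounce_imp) 2.327e+09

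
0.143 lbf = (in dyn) 6.361e+04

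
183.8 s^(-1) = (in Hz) 183.8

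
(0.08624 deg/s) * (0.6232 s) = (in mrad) 0.938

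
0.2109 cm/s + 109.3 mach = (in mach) 109.3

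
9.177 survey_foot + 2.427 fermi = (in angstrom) 2.797e+10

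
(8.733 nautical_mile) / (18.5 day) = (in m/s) 0.01012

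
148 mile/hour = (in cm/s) 6616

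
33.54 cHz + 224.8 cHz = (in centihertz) 258.3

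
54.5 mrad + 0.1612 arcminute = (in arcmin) 187.5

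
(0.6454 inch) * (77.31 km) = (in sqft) 1.364e+04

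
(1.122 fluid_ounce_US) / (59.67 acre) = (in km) 1.374e-13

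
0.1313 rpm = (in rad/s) 0.01375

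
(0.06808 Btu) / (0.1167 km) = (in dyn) 6.155e+04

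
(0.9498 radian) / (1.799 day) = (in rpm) 5.835e-05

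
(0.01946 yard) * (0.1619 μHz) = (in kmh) 1.037e-08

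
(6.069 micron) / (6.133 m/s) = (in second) 9.896e-07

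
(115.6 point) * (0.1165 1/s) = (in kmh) 0.0171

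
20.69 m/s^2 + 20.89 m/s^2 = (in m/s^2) 41.58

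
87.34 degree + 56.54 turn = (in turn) 56.78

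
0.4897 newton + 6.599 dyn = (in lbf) 0.1101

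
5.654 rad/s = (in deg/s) 324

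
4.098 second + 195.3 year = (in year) 195.3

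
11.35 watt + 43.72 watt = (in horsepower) 0.07385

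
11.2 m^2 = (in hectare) 0.00112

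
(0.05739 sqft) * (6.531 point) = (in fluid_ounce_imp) 0.4323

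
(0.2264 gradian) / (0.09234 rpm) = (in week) 6.081e-07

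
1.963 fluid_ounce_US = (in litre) 0.05805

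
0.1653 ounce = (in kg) 0.004686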